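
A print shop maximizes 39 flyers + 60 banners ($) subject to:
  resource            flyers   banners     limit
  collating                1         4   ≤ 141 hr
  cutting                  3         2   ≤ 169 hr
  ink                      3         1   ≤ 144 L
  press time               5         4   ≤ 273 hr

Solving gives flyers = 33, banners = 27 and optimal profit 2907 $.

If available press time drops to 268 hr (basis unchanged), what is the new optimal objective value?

2877

Check each constraint at x*: collating 141/141 (tight); cutting 153/169 (slack 16); ink 126/144 (slack 18); press time 273/273 (tight).
Since cutting, ink are not tight, their duals are 0.
Dual feasibility on the basic columns requires 1·y_collating + 5·y_press time = 39, 4·y_collating + 4·y_press time = 60.
→ y_collating = 9 and y_press time = 6.
Δz = y_press time·Δb = 6 × (-5) = -30, so new z* = 2907 − 30 = 2877.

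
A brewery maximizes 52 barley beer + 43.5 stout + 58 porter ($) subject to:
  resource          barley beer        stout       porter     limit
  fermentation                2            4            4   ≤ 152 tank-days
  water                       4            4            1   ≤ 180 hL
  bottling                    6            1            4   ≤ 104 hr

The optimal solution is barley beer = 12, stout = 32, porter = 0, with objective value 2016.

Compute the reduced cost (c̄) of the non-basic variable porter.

At the optimum: fermentation uses 152 of 152 (binding); water uses 176 of 180 (slack = 4); bottling uses 104 of 104 (binding).
By complementary slackness, y = 0 for the non-binding constraint.
The binding rows give the dual system: 2·y_fermentation + 6·y_bottling = 52 and 4·y_fermentation + 1·y_bottling = 43.5.
Solving: y_fermentation = 9.5, y_bottling = 5.5.
Reduced cost of porter: c₃ − yᵀa₃ = 58 − (9.5·4 + 5.5·4) = 58 − 60 = -2.

-2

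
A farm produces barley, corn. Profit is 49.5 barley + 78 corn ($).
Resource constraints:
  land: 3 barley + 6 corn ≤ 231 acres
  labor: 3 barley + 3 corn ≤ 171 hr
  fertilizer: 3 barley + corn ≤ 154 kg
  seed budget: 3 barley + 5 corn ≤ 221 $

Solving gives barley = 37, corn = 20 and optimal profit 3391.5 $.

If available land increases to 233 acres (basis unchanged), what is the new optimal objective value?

3410.5

Binding: land and labor. Non-binding: fertilizer (23 unused), seed budget (10 unused).
By complementary slackness, y = 0 for the non-binding constraints.
The binding rows give the dual system: 3·y_land + 3·y_labor = 49.5 and 6·y_land + 3·y_labor = 78.
Solving: y_land = 9.5, y_labor = 7.
Δz = y_land·Δb = 9.5 × (2) = 19, so new z* = 3391.5 + 19 = 3410.5.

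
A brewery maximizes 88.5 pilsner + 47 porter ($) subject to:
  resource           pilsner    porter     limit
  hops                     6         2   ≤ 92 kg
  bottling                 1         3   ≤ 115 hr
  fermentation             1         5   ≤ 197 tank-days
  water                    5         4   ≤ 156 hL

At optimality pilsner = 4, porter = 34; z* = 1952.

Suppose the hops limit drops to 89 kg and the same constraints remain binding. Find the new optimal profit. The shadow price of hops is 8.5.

1926.5

Δb = -3, so new z* = 1952 + (8.5)·(-3) = 1952 − 25.5 = 1926.5.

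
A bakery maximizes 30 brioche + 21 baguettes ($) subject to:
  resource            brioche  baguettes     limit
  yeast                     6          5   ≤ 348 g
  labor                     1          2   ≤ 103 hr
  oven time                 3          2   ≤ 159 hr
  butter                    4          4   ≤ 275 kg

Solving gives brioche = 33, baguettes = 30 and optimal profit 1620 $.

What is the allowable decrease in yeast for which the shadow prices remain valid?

30

Binding constraints: yeast, oven time. The basis is B = [[6,5],[3,2]] with det -3.
Per unit decrease in yeast, x* moves by d = (0.6667, -1).
The basis stays optimal until baguettes reaches 0; allowable decrease = 30 g.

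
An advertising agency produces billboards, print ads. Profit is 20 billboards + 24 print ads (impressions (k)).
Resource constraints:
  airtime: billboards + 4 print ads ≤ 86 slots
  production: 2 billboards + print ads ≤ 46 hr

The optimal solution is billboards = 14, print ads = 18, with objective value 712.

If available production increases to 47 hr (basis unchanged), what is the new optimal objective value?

Check each constraint at x*: airtime 86/86 (tight); production 46/46 (tight).
Dual feasibility on the basic columns requires 1·y_airtime + 2·y_production = 20, 4·y_airtime + 1·y_production = 24.
This yields shadow prices y_airtime = 4, y_production = 8.
Δz = y_production·Δb = 8 × (1) = 8, so new z* = 712 + 8 = 720.

720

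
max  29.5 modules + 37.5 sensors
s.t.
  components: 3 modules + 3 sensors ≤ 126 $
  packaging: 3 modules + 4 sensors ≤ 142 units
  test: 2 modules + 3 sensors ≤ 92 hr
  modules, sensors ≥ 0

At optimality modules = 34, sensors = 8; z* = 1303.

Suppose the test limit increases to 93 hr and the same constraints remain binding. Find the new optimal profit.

At the optimum: components uses 126 of 126 (binding); packaging uses 134 of 142 (slack = 8); test uses 92 of 92 (binding).
Since packaging is not tight, its dual is 0.
Dual feasibility on the basic columns requires 3·y_components + 2·y_test = 29.5, 3·y_components + 3·y_test = 37.5.
This yields shadow prices y_components = 4.5, y_test = 8.
Δz = y_test·Δb = 8 × (1) = 8, so new z* = 1303 + 8 = 1311.

1311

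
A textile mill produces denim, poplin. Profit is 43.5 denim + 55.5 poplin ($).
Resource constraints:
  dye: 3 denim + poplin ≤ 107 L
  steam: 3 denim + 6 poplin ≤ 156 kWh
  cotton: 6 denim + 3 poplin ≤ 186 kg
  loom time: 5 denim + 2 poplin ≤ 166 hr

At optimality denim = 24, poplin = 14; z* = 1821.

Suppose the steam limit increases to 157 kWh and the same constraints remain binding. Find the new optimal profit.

Check each constraint at x*: dye 86/107 (slack 21); steam 156/156 (tight); cotton 186/186 (tight); loom time 148/166 (slack 18).
By complementary slackness, y = 0 for the non-binding constraints.
Dual feasibility on the basic columns requires 3·y_steam + 6·y_cotton = 43.5, 6·y_steam + 3·y_cotton = 55.5.
Solving: y_steam = 7.5, y_cotton = 3.5.
Δz = y_steam·Δb = 7.5 × (1) = 7.5, so new z* = 1821 + 7.5 = 1828.5.

1828.5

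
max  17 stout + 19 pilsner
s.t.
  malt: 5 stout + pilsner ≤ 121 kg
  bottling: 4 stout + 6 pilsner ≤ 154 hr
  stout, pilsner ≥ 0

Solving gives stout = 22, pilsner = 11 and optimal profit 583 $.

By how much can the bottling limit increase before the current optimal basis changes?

Binding constraints: malt, bottling. The basis is B = [[5,1],[4,6]] with det 26.
Per unit increase in bottling, x* moves by d = (-0.0385, 0.1923).
The basis stays optimal until stout reaches 0; allowable increase = 572 hr.

572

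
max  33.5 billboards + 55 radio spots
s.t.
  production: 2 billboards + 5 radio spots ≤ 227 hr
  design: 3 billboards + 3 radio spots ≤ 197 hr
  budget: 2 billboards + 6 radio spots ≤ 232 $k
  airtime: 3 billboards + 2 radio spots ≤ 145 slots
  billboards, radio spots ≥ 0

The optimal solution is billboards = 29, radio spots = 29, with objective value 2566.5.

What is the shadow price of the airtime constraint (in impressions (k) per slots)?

Check each constraint at x*: production 203/227 (slack 24); design 174/197 (slack 23); budget 232/232 (tight); airtime 145/145 (tight).
Since production, design are not tight, their duals are 0.
Dual feasibility on the basic columns requires 2·y_budget + 3·y_airtime = 33.5, 6·y_budget + 2·y_airtime = 55.
→ y_budget = 7 and y_airtime = 6.5.
Shadow price of airtime = 6.5.

6.5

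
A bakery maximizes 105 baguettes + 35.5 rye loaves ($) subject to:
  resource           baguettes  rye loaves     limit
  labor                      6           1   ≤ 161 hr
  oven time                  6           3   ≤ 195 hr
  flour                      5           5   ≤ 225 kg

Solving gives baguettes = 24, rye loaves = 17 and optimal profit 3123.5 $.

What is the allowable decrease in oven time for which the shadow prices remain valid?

Binding constraints: labor, oven time. The basis is B = [[6,1],[6,3]] with det 12.
Per unit decrease in oven time, x* moves by d = (0.0833, -0.5).
The basis stays optimal until rye loaves reaches 0; allowable decrease = 34 hr.

34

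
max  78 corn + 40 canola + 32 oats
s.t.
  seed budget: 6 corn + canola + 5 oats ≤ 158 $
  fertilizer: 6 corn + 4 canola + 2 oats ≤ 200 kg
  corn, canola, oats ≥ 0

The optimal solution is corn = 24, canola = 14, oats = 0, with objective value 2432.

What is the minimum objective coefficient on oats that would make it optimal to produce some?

Check each constraint at x*: seed budget 158/158 (tight); fertilizer 200/200 (tight).
From A_Bᵀ y = c: 6·y_seed budget + 6·y_fertilizer = 78; 1·y_seed budget + 4·y_fertilizer = 40.
→ y_seed budget = 4 and y_fertilizer = 9.
oats enters the basis when its profit ≥ yᵀa₃ = 4·5 + 9·2 = 38.

38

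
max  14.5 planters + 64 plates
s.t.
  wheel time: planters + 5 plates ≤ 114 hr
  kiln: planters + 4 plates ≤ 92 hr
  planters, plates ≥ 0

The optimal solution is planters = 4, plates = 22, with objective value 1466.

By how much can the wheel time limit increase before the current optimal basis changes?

1

Binding constraints: wheel time, kiln. The basis is B = [[1,5],[1,4]] with det -1.
Per unit increase in wheel time, x* moves by d = (-4, 1).
The basis stays optimal until planters reaches 0; allowable increase = 1 hr.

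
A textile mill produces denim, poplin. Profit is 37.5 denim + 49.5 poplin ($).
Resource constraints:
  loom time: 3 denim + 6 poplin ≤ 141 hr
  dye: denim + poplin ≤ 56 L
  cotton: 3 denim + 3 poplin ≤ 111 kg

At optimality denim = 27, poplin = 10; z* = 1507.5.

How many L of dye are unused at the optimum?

dye used = 1·27 + 1·10 = 37; slack = 56 − 37 = 19.

19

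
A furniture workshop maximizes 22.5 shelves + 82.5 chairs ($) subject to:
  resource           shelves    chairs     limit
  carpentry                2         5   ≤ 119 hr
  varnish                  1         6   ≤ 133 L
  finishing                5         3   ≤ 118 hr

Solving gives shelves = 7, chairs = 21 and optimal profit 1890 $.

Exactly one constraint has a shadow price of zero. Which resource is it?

finishing

carpentry: 119/119 (binding)
varnish: 133/133 (binding)
finishing: 98/118 (slack 20)
By complementary slackness, a constraint with positive slack has shadow price 0 → finishing.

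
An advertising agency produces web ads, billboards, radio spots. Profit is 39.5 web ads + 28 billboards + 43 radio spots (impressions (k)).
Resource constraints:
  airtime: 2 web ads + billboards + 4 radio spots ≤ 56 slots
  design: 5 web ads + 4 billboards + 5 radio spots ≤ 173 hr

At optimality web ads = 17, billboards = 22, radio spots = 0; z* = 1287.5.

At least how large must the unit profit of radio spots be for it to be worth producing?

51.5

Both airtime and design are binding at x*.
From A_Bᵀ y = c: 2·y_airtime + 5·y_design = 39.5; 1·y_airtime + 4·y_design = 28.
This yields shadow prices y_airtime = 6, y_design = 5.5.
radio spots enters the basis when its profit ≥ yᵀa₃ = 6·4 + 5.5·5 = 51.5.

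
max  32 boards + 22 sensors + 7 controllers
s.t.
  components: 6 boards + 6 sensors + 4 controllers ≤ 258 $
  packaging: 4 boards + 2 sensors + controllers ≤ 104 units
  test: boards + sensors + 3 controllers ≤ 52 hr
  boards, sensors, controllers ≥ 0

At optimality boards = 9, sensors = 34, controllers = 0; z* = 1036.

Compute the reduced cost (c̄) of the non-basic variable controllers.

At the optimum: components uses 258 of 258 (binding); packaging uses 104 of 104 (binding); test uses 43 of 52 (slack = 9).
By complementary slackness, y = 0 for the non-binding constraint.
Dual feasibility on the basic columns requires 6·y_components + 4·y_packaging = 32, 6·y_components + 2·y_packaging = 22.
Solving: y_components = 2, y_packaging = 5.
Reduced cost of controllers: c₃ − yᵀa₃ = 7 − (2·4 + 5·1) = 7 − 13 = -6.

-6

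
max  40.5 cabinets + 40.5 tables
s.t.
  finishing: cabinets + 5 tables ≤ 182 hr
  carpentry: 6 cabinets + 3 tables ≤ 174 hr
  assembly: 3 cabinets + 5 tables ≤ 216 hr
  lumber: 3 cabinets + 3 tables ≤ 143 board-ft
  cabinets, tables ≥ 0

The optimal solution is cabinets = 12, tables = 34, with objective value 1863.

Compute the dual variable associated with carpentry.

6

Check each constraint at x*: finishing 182/182 (tight); carpentry 174/174 (tight); assembly 206/216 (slack 10); lumber 138/143 (slack 5).
Since assembly, lumber are not tight, their duals are 0.
The binding rows give the dual system: 1·y_finishing + 6·y_carpentry = 40.5 and 5·y_finishing + 3·y_carpentry = 40.5.
→ y_finishing = 4.5 and y_carpentry = 6.
Shadow price of carpentry = 6.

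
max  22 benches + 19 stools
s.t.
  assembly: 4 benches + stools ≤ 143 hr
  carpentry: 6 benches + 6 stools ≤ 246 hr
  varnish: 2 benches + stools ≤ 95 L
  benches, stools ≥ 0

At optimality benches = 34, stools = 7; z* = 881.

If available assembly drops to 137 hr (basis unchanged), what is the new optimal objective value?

At the optimum: assembly uses 143 of 143 (binding); carpentry uses 246 of 246 (binding); varnish uses 75 of 95 (slack = 20).
By complementary slackness, y = 0 for the non-binding constraint.
From A_Bᵀ y = c: 4·y_assembly + 6·y_carpentry = 22; 1·y_assembly + 6·y_carpentry = 19.
This yields shadow prices y_assembly = 1, y_carpentry = 3.
Δz = y_assembly·Δb = 1 × (-6) = -6, so new z* = 881 − 6 = 875.

875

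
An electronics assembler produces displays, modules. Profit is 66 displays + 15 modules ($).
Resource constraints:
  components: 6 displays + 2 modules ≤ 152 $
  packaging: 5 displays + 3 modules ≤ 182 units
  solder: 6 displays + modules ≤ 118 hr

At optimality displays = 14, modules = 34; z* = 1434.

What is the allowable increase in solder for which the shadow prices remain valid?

34

Binding constraints: components, solder. The basis is B = [[6,2],[6,1]] with det -6.
Per unit increase in solder, x* moves by d = (0.3333, -1).
The basis stays optimal until modules reaches 0; allowable increase = 34 hr.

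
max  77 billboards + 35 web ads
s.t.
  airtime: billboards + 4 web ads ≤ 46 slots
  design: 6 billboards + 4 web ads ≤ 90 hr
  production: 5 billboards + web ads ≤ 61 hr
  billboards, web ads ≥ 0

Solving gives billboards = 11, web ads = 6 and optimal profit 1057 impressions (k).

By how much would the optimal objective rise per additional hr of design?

At the optimum: airtime uses 35 of 46 (slack = 11); design uses 90 of 90 (binding); production uses 61 of 61 (binding).
By complementary slackness, y = 0 for the non-binding constraint.
The binding rows give the dual system: 6·y_design + 5·y_production = 77 and 4·y_design + 1·y_production = 35.
This yields shadow prices y_design = 7, y_production = 7.
Shadow price of design = 7.

7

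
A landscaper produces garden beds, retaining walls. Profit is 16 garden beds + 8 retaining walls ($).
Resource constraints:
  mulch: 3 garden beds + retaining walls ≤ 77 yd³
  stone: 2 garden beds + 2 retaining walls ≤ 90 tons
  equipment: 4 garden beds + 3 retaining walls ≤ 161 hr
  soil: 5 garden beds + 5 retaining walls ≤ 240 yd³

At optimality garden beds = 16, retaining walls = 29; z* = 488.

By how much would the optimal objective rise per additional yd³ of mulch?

At the optimum: mulch uses 77 of 77 (binding); stone uses 90 of 90 (binding); equipment uses 151 of 161 (slack = 10); soil uses 225 of 240 (slack = 15).
By complementary slackness, y = 0 for the non-binding constraints.
From A_Bᵀ y = c: 3·y_mulch + 2·y_stone = 16; 1·y_mulch + 2·y_stone = 8.
Solving: y_mulch = 4, y_stone = 2.
Shadow price of mulch = 4.

4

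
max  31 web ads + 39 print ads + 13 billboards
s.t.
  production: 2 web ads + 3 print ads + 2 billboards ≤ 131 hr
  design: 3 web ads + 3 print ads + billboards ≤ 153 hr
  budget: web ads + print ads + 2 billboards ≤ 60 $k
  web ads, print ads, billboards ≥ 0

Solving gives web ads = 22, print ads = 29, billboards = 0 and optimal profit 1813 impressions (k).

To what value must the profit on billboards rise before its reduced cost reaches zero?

Check each constraint at x*: production 131/131 (tight); design 153/153 (tight); budget 51/60 (slack 9).
Slack constraints have shadow price 0 (complementary slackness).
Dual feasibility on the basic columns requires 2·y_production + 3·y_design = 31, 3·y_production + 3·y_design = 39.
Solving: y_production = 8, y_design = 5.
billboards enters the basis when its profit ≥ yᵀa₃ = 8·2 + 5·1 = 21.

21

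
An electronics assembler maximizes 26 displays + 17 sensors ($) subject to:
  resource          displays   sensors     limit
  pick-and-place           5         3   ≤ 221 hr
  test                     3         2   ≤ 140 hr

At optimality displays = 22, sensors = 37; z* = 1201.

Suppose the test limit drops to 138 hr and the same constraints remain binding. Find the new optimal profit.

1187

At the optimum: pick-and-place uses 221 of 221 (binding); test uses 140 of 140 (binding).
Dual feasibility on the basic columns requires 5·y_pick-and-place + 3·y_test = 26, 3·y_pick-and-place + 2·y_test = 17.
→ y_pick-and-place = 1 and y_test = 7.
Δz = y_test·Δb = 7 × (-2) = -14, so new z* = 1201 − 14 = 1187.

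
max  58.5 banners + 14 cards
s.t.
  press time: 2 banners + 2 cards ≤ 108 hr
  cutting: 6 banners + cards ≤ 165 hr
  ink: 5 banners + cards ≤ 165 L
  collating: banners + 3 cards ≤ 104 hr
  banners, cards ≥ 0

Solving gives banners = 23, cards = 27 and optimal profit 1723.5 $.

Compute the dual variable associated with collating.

1.5

Binding: cutting and collating. Non-binding: press time (8 unused), ink (23 unused).
Slack constraints have shadow price 0 (complementary slackness).
Dual feasibility on the basic columns requires 6·y_cutting + 1·y_collating = 58.5, 1·y_cutting + 3·y_collating = 14.
Solving: y_cutting = 9.5, y_collating = 1.5.
Shadow price of collating = 1.5.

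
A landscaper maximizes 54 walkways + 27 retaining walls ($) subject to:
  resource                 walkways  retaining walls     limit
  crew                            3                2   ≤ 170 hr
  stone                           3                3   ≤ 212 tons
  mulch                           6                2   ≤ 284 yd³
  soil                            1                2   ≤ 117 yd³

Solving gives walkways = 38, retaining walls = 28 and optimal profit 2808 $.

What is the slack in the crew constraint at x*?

crew used = 3·38 + 2·28 = 170; slack = 170 − 170 = 0.

0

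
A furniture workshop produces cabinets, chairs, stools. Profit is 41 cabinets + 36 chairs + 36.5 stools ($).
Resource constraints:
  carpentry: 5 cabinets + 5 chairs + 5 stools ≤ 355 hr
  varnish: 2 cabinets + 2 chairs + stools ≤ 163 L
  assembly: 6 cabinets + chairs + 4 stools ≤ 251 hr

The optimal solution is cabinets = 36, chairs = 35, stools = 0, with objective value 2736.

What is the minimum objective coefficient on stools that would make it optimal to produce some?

39

Check each constraint at x*: carpentry 355/355 (tight); varnish 142/163 (slack 21); assembly 251/251 (tight).
By complementary slackness, y = 0 for the non-binding constraint.
The binding rows give the dual system: 5·y_carpentry + 6·y_assembly = 41 and 5·y_carpentry + 1·y_assembly = 36.
→ y_carpentry = 7 and y_assembly = 1.
stools enters the basis when its profit ≥ yᵀa₃ = 7·5 + 1·4 = 39.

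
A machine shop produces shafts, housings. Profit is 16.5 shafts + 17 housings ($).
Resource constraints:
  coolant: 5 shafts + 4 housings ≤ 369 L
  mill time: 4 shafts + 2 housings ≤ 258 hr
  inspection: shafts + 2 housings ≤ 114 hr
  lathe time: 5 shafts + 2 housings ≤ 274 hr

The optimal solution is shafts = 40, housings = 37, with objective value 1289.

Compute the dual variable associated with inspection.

At the optimum: coolant uses 348 of 369 (slack = 21); mill time uses 234 of 258 (slack = 24); inspection uses 114 of 114 (binding); lathe time uses 274 of 274 (binding).
Since coolant, mill time are not tight, their duals are 0.
The binding rows give the dual system: 1·y_inspection + 5·y_lathe time = 16.5 and 2·y_inspection + 2·y_lathe time = 17.
→ y_inspection = 6.5 and y_lathe time = 2.
Shadow price of inspection = 6.5.

6.5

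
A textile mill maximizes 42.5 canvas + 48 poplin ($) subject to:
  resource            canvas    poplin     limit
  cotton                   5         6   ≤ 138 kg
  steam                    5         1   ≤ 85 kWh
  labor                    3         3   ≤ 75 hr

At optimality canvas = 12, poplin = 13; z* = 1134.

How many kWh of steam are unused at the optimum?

12

steam used = 5·12 + 1·13 = 73; slack = 85 − 73 = 12.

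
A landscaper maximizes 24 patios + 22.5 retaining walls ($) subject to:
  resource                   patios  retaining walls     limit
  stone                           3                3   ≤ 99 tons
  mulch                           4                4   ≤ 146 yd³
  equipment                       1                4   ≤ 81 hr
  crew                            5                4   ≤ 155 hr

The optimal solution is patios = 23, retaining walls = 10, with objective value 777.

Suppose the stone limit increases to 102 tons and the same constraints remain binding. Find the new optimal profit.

Binding: stone and crew. Non-binding: mulch (14 unused), equipment (18 unused).
Since mulch, equipment are not tight, their duals are 0.
From A_Bᵀ y = c: 3·y_stone + 5·y_crew = 24; 3·y_stone + 4·y_crew = 22.5.
This yields shadow prices y_stone = 5.5, y_crew = 1.5.
Δz = y_stone·Δb = 5.5 × (3) = 16.5, so new z* = 777 + 16.5 = 793.5.

793.5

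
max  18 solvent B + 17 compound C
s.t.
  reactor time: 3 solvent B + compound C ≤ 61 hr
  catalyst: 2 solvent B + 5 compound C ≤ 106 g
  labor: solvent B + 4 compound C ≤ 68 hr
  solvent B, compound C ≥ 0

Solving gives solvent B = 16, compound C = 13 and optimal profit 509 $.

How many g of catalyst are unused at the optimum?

9

catalyst used = 2·16 + 5·13 = 97; slack = 106 − 97 = 9.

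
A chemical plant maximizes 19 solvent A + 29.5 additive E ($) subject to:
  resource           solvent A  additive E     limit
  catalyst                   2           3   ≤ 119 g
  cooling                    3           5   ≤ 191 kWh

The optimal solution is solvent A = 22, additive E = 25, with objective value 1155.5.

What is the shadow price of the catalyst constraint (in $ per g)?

At the optimum: catalyst uses 119 of 119 (binding); cooling uses 191 of 191 (binding).
Dual feasibility on the basic columns requires 2·y_catalyst + 3·y_cooling = 19, 3·y_catalyst + 5·y_cooling = 29.5.
Solving: y_catalyst = 6.5, y_cooling = 2.
Shadow price of catalyst = 6.5.

6.5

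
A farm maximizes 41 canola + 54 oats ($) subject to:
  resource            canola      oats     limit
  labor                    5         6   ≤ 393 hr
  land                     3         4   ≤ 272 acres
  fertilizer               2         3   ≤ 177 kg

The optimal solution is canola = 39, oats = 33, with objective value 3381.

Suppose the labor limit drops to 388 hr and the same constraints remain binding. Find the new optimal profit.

Check each constraint at x*: labor 393/393 (tight); land 249/272 (slack 23); fertilizer 177/177 (tight).
Since land is not tight, its dual is 0.
Dual feasibility on the basic columns requires 5·y_labor + 2·y_fertilizer = 41, 6·y_labor + 3·y_fertilizer = 54.
→ y_labor = 5 and y_fertilizer = 8.
Δz = y_labor·Δb = 5 × (-5) = -25, so new z* = 3381 − 25 = 3356.

3356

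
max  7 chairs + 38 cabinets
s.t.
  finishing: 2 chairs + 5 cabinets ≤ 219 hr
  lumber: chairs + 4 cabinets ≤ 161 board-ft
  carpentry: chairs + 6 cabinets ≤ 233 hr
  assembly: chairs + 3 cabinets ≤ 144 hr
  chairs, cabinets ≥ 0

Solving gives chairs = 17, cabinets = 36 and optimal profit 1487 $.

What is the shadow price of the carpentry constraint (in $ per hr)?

5

Check each constraint at x*: finishing 214/219 (slack 5); lumber 161/161 (tight); carpentry 233/233 (tight); assembly 125/144 (slack 19).
Since finishing, assembly are not tight, their duals are 0.
From A_Bᵀ y = c: 1·y_lumber + 1·y_carpentry = 7; 4·y_lumber + 6·y_carpentry = 38.
→ y_lumber = 2 and y_carpentry = 5.
Shadow price of carpentry = 5.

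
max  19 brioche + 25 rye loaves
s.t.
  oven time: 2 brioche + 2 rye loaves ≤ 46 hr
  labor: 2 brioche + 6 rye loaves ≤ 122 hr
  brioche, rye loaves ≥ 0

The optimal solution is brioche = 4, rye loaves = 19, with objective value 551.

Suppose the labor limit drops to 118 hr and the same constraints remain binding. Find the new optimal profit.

545

Both oven time and labor are binding at x*.
Dual feasibility on the basic columns requires 2·y_oven time + 2·y_labor = 19, 2·y_oven time + 6·y_labor = 25.
Solving: y_oven time = 8, y_labor = 1.5.
Δz = y_labor·Δb = 1.5 × (-4) = -6, so new z* = 551 − 6 = 545.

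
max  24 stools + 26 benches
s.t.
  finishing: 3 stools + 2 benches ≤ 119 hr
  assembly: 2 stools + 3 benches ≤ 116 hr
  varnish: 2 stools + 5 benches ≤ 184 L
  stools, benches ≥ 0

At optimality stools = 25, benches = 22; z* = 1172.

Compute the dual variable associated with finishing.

4

Binding: finishing and assembly. Non-binding: varnish (24 unused).
Since varnish is not tight, its dual is 0.
Dual feasibility on the basic columns requires 3·y_finishing + 2·y_assembly = 24, 2·y_finishing + 3·y_assembly = 26.
Solving: y_finishing = 4, y_assembly = 6.
Shadow price of finishing = 4.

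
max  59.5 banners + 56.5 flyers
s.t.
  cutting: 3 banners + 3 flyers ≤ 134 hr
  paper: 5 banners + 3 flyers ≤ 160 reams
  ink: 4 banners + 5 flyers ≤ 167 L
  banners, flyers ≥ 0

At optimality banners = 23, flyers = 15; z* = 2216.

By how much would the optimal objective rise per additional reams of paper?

Binding: paper and ink. Non-binding: cutting (20 unused).
Since cutting is not tight, its dual is 0.
From A_Bᵀ y = c: 5·y_paper + 4·y_ink = 59.5; 3·y_paper + 5·y_ink = 56.5.
This yields shadow prices y_paper = 5.5, y_ink = 8.
Shadow price of paper = 5.5.

5.5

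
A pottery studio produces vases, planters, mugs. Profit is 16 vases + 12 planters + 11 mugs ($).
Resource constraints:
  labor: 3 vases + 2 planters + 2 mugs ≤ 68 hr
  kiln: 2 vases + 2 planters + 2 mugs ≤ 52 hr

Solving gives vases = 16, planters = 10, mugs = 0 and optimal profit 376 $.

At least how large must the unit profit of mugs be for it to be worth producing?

12

Both labor and kiln are binding at x*.
Dual feasibility on the basic columns requires 3·y_labor + 2·y_kiln = 16, 2·y_labor + 2·y_kiln = 12.
→ y_labor = 4 and y_kiln = 2.
mugs enters the basis when its profit ≥ yᵀa₃ = 4·2 + 2·2 = 12.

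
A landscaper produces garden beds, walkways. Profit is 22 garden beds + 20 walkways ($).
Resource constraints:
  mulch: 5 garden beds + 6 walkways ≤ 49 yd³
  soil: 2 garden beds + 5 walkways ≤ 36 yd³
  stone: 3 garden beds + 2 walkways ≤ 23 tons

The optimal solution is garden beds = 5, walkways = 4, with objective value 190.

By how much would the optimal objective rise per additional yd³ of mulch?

Check each constraint at x*: mulch 49/49 (tight); soil 30/36 (slack 6); stone 23/23 (tight).
Slack constraints have shadow price 0 (complementary slackness).
The binding rows give the dual system: 5·y_mulch + 3·y_stone = 22 and 6·y_mulch + 2·y_stone = 20.
This yields shadow prices y_mulch = 2, y_stone = 4.
Shadow price of mulch = 2.

2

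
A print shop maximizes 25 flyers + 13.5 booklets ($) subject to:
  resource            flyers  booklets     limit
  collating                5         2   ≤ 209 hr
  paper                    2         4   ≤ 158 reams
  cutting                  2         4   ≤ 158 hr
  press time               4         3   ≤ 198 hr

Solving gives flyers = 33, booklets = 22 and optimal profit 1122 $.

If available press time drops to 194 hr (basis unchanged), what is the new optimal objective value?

1112

Check each constraint at x*: collating 209/209 (tight); paper 154/158 (slack 4); cutting 154/158 (slack 4); press time 198/198 (tight).
Slack constraints have shadow price 0 (complementary slackness).
The binding rows give the dual system: 5·y_collating + 4·y_press time = 25 and 2·y_collating + 3·y_press time = 13.5.
Solving: y_collating = 3, y_press time = 2.5.
Δz = y_press time·Δb = 2.5 × (-4) = -10, so new z* = 1122 − 10 = 1112.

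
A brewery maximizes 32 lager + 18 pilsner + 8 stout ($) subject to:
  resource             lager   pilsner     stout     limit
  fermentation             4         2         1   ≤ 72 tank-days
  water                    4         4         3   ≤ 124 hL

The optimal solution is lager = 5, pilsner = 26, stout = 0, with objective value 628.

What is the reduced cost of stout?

-2

At the optimum: fermentation uses 72 of 72 (binding); water uses 124 of 124 (binding).
From A_Bᵀ y = c: 4·y_fermentation + 4·y_water = 32; 2·y_fermentation + 4·y_water = 18.
→ y_fermentation = 7 and y_water = 1.
Reduced cost of stout: c₃ − yᵀa₃ = 8 − (7·1 + 1·3) = 8 − 10 = -2.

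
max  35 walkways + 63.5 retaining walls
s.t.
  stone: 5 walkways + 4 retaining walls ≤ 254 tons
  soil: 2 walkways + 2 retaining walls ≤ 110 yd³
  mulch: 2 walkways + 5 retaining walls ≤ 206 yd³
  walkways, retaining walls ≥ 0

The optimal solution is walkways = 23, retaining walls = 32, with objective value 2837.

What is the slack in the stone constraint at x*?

11

stone used = 5·23 + 4·32 = 243; slack = 254 − 243 = 11.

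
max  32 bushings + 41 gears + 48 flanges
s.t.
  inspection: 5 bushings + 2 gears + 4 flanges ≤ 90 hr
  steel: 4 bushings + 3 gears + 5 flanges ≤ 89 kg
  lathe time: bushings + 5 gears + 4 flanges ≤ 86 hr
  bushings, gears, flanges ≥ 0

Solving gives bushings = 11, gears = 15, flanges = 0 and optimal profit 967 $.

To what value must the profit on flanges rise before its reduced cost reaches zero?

51

Binding: steel and lathe time. Non-binding: inspection (5 unused).
Slack constraints have shadow price 0 (complementary slackness).
Dual feasibility on the basic columns requires 4·y_steel + 1·y_lathe time = 32, 3·y_steel + 5·y_lathe time = 41.
Solving: y_steel = 7, y_lathe time = 4.
flanges enters the basis when its profit ≥ yᵀa₃ = 7·5 + 4·4 = 51.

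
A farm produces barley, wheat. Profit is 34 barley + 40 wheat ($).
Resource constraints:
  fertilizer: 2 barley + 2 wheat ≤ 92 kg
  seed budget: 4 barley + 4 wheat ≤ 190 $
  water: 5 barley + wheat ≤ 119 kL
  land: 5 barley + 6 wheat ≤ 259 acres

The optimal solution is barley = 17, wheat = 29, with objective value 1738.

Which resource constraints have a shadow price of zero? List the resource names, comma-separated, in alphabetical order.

fertilizer: 92/92 (binding)
seed budget: 184/190 (slack 6)
water: 114/119 (slack 5)
land: 259/259 (binding)
By complementary slackness, a constraint with positive slack has shadow price 0 → seed budget, water.

seed budget, water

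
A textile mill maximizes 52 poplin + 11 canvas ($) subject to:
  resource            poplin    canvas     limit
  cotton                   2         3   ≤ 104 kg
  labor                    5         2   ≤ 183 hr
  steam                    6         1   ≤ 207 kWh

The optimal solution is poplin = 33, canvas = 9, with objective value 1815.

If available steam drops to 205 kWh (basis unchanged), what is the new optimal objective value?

At the optimum: cotton uses 93 of 104 (slack = 11); labor uses 183 of 183 (binding); steam uses 207 of 207 (binding).
Since cotton is not tight, its dual is 0.
The binding rows give the dual system: 5·y_labor + 6·y_steam = 52 and 2·y_labor + 1·y_steam = 11.
→ y_labor = 2 and y_steam = 7.
Δz = y_steam·Δb = 7 × (-2) = -14, so new z* = 1815 − 14 = 1801.

1801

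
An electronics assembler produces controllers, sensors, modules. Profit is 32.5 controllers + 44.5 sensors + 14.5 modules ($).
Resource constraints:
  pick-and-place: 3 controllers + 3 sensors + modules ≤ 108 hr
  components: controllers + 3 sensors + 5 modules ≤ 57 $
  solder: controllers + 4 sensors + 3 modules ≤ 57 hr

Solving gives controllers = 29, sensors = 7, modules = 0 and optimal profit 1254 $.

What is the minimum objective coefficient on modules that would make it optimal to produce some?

21.5

Binding: pick-and-place and solder. Non-binding: components (7 unused).
Since components is not tight, its dual is 0.
The binding rows give the dual system: 3·y_pick-and-place + 1·y_solder = 32.5 and 3·y_pick-and-place + 4·y_solder = 44.5.
Solving: y_pick-and-place = 9.5, y_solder = 4.
modules enters the basis when its profit ≥ yᵀa₃ = 9.5·1 + 4·3 = 21.5.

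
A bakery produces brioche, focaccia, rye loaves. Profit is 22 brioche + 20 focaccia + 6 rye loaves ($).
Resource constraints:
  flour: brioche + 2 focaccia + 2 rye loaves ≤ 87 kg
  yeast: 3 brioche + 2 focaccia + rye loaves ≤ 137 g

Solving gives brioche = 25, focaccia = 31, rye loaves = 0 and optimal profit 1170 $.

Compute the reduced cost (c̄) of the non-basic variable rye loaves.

-8

Check each constraint at x*: flour 87/87 (tight); yeast 137/137 (tight).
The binding rows give the dual system: 1·y_flour + 3·y_yeast = 22 and 2·y_flour + 2·y_yeast = 20.
This yields shadow prices y_flour = 4, y_yeast = 6.
Reduced cost of rye loaves: c₃ − yᵀa₃ = 6 − (4·2 + 6·1) = 6 − 14 = -8.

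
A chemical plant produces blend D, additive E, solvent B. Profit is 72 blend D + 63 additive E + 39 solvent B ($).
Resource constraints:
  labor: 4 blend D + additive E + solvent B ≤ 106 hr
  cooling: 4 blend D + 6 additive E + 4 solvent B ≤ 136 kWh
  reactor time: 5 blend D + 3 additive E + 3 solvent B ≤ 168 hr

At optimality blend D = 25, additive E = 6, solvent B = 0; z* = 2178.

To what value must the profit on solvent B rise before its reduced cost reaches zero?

45

Check each constraint at x*: labor 106/106 (tight); cooling 136/136 (tight); reactor time 143/168 (slack 25).
By complementary slackness, y = 0 for the non-binding constraint.
Dual feasibility on the basic columns requires 4·y_labor + 4·y_cooling = 72, 1·y_labor + 6·y_cooling = 63.
This yields shadow prices y_labor = 9, y_cooling = 9.
solvent B enters the basis when its profit ≥ yᵀa₃ = 9·1 + 9·4 = 45.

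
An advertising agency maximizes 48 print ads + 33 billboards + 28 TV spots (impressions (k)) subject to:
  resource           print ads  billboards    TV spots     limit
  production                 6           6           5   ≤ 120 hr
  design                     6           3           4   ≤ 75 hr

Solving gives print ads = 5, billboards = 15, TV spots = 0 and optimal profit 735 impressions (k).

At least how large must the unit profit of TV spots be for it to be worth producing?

At the optimum: production uses 120 of 120 (binding); design uses 75 of 75 (binding).
Dual feasibility on the basic columns requires 6·y_production + 6·y_design = 48, 6·y_production + 3·y_design = 33.
This yields shadow prices y_production = 3, y_design = 5.
TV spots enters the basis when its profit ≥ yᵀa₃ = 3·5 + 5·4 = 35.

35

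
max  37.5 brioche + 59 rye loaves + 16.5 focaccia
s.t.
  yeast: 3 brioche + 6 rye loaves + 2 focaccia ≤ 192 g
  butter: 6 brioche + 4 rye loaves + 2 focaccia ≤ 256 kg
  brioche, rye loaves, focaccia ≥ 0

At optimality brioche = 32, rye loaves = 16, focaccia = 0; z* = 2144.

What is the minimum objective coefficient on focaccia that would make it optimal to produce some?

Both yeast and butter are binding at x*.
From A_Bᵀ y = c: 3·y_yeast + 6·y_butter = 37.5; 6·y_yeast + 4·y_butter = 59.
This yields shadow prices y_yeast = 8.5, y_butter = 2.
focaccia enters the basis when its profit ≥ yᵀa₃ = 8.5·2 + 2·2 = 21.

21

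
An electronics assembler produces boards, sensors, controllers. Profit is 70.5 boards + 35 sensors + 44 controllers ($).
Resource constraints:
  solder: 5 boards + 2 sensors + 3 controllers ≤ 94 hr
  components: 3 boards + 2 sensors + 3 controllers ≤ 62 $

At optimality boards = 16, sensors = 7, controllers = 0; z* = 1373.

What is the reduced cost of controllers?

Check each constraint at x*: solder 94/94 (tight); components 62/62 (tight).
Dual feasibility on the basic columns requires 5·y_solder + 3·y_components = 70.5, 2·y_solder + 2·y_components = 35.
This yields shadow prices y_solder = 9, y_components = 8.5.
Reduced cost of controllers: c₃ − yᵀa₃ = 44 − (9·3 + 8.5·3) = 44 − 52.5 = -8.5.

-8.5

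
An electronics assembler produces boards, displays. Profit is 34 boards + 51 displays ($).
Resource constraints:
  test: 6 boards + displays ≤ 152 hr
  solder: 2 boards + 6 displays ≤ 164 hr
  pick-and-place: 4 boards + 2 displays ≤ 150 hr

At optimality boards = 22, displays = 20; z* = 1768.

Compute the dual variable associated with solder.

8

At the optimum: test uses 152 of 152 (binding); solder uses 164 of 164 (binding); pick-and-place uses 128 of 150 (slack = 22).
By complementary slackness, y = 0 for the non-binding constraint.
Dual feasibility on the basic columns requires 6·y_test + 2·y_solder = 34, 1·y_test + 6·y_solder = 51.
This yields shadow prices y_test = 3, y_solder = 8.
Shadow price of solder = 8.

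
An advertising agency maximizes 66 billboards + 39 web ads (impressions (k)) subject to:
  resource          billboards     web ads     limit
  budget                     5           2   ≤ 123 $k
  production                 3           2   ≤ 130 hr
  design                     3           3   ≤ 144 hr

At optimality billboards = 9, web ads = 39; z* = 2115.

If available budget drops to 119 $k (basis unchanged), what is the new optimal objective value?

2079

Binding: budget and design. Non-binding: production (25 unused).
Since production is not tight, its dual is 0.
Dual feasibility on the basic columns requires 5·y_budget + 3·y_design = 66, 2·y_budget + 3·y_design = 39.
This yields shadow prices y_budget = 9, y_design = 7.
Δz = y_budget·Δb = 9 × (-4) = -36, so new z* = 2115 − 36 = 2079.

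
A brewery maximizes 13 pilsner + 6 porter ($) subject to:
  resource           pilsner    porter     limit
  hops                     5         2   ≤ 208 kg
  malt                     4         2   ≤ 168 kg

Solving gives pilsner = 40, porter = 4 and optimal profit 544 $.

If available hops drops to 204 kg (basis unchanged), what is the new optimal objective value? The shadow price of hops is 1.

540

Δb = -4, so new z* = 544 + (1)·(-4) = 544 − 4 = 540.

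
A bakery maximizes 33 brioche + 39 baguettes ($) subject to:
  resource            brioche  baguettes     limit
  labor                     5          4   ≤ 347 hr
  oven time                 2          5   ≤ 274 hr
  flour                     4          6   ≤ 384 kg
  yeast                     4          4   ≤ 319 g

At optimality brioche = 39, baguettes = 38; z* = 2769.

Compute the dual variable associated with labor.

3

Check each constraint at x*: labor 347/347 (tight); oven time 268/274 (slack 6); flour 384/384 (tight); yeast 308/319 (slack 11).
Slack constraints have shadow price 0 (complementary slackness).
From A_Bᵀ y = c: 5·y_labor + 4·y_flour = 33; 4·y_labor + 6·y_flour = 39.
This yields shadow prices y_labor = 3, y_flour = 4.5.
Shadow price of labor = 3.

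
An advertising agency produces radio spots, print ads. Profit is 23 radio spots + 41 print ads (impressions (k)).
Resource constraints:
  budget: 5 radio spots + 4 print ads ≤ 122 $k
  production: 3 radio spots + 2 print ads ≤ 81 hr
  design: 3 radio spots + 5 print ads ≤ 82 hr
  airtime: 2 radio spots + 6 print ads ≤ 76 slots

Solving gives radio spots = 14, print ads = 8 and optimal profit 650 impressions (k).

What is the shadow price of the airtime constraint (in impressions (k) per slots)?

At the optimum: budget uses 102 of 122 (slack = 20); production uses 58 of 81 (slack = 23); design uses 82 of 82 (binding); airtime uses 76 of 76 (binding).
By complementary slackness, y = 0 for the non-binding constraints.
The binding rows give the dual system: 3·y_design + 2·y_airtime = 23 and 5·y_design + 6·y_airtime = 41.
This yields shadow prices y_design = 7, y_airtime = 1.
Shadow price of airtime = 1.

1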